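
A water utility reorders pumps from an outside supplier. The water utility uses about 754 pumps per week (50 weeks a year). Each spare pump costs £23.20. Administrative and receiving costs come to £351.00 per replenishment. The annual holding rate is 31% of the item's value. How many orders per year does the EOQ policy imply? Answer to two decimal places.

Annual demand D = 754 × 50 = 37,700.
Holding cost H = 0.31 × £23.20 = £7.1920 per unit per year.
EOQ = √(2DS/H) = √(2 × 37,700 × 351 / 7.192) ≈ 1918.29.
Orders per year = D / Q* = 37,700 / 1918.29 ≈ 19.653.

N ≈ 19.65 orders per year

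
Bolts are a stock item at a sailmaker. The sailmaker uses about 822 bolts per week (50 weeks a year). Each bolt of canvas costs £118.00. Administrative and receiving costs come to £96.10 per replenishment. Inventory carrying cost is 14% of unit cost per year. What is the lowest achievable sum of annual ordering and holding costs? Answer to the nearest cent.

TC* ≈ £11,423.59

Annual demand D = 822 × 50 = 41,100.
Holding cost H = 0.14 × £118.00 = £16.5200 per unit per year.
The optimal lot size = √(2DS/H) = √(2 × 41,100 × 96.1 / 16.52) ≈ 691.50.
At Q*, ordering cost (D/Q*)S equals holding cost (Q*/2)H, each = √(DSH/2).
Minimum total = √(2DSH) = √(2 × 41,100 × 96.1 × 16.52) ≈ 11423.590.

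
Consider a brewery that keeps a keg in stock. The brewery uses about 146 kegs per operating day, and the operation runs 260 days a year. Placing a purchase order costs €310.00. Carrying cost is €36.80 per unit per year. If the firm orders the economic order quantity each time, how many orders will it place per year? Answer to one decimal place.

Annual demand D = 146 × 260 = 37,960.
The optimal lot size = √(2DS/H) = √(2 × 37,960 × 310 / 36.8) ≈ 799.71.
Orders per year = D / Q* = 37,960 / 799.71 ≈ 47.467.

N ≈ 47.5 orders per year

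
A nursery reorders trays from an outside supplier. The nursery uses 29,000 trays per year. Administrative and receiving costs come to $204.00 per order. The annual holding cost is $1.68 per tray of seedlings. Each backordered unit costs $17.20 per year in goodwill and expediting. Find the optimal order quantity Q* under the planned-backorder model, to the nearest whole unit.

With planned backorders, Q* = √(2DS/H) · √((H+B)/B).
√(2DS/H) = √(2 × 29,000 × 204 / 1.68) = 2653.838.
√((H+B)/B) = √((1.68+17.2)/17.2) = 1.0477.
Q* ≈ 2780.425.

Q* ≈ 2,780 trays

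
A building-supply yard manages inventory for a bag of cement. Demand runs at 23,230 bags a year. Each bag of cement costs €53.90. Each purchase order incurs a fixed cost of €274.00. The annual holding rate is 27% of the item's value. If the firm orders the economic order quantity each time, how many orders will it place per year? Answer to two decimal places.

Holding cost H = 0.27 × €53.90 = €14.5530 per unit per year.
EOQ = √(2DS/H) = √(2 × 23,230 × 274 / 14.553) ≈ 935.27.
Orders per year = D / Q* = 23,230 / 935.27 ≈ 24.838.

N ≈ 24.84 orders per year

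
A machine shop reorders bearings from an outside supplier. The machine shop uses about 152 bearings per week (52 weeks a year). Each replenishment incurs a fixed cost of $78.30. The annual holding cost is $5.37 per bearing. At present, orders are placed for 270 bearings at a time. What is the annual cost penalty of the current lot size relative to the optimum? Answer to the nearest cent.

Extra cost ≈ $438.97 per year

Annual demand D = 152 × 52 = 7,904.
EOQ = √(2DS/H) = √(2 × 7,904 × 78.3 / 5.37) ≈ 480.10.
Cost at Q* = (D/Q*)S + (Q*/2)H = √(2DSH) ≈ $2,578.14.
Cost at Q = 270: (7,904/270)×78.3 + (270/2)×5.37 = $2,292.16 + $724.95 = $3,017.11.
Excess = $3,017.11 − $2,578.14 = $438.97.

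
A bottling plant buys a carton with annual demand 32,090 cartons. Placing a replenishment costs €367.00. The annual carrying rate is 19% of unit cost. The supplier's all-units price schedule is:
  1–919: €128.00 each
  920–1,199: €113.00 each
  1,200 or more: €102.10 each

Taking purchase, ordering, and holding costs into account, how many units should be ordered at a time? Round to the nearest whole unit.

Q* ≈ 1,200 cartons

Holding cost per unit per year at price C is H = 0.19·C.
For each price level, check whether its EOQ is feasible; otherwise the best quantity at that price is the breakpoint.
Tier 1 (€128.00): EOQ = 984.1 exceeds tier's upper bound 919, so this tier is dominated.
EOQ at €113.00 = 1047.4 (feasible in tier 2): TC = 32,090×€113.00 + (32,090/1047.4)×367 + (1047.4/2)×0.19×€113.00 = €3,648,657.90.
EOQ at €102.10 = 1101.9 < 1200, so use break Q=1200: TC = 32,090×€102.10 + (32,090/1200.0)×367 + (1200.0/2)×0.19×€102.10 = €3,297,842.59.
Lowest total cost is €3,297,842.59 at Q = 1200.0.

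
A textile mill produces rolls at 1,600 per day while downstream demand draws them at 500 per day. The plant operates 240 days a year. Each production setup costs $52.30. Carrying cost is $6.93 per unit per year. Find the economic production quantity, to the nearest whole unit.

Q* ≈ 1,623 rolls

Annual demand D = 500 × 240 = 120,000.
Production build-up factor (1 − d/p) = 1 − 500/1,600 = 0.6875.
Q* = √(2DS / (H(1 − d/p))) = √(2 × 120,000 × 52.3 / (6.93 × 0.6875)).
= √(12,552,000 / 4.7644) ≈ 1623.131.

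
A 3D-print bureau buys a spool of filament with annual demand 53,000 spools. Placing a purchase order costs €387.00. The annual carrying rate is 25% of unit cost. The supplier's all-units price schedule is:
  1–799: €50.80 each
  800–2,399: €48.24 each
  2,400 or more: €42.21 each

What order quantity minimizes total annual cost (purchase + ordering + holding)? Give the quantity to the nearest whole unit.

Q* ≈ 2,400 spools

Holding cost per unit per year at price C is H = 0.25·C.
For each price level, check whether its EOQ is feasible; otherwise the best quantity at that price is the breakpoint.
Tier 1 (€50.80): EOQ = 1797.2 exceeds tier's upper bound 799, so this tier is dominated.
EOQ at €48.24 = 1844.3 (feasible in tier 2): TC = 53,000×€48.24 + (53,000/1844.3)×387 + (1844.3/2)×0.25×€48.24 = €2,578,962.42.
EOQ at €42.21 = 1971.7 < 2400, so use break Q=2400: TC = 53,000×€42.21 + (53,000/2400.0)×387 + (2400.0/2)×0.25×€42.21 = €2,258,339.25.
Lowest total cost is €2,258,339.25 at Q = 2400.0.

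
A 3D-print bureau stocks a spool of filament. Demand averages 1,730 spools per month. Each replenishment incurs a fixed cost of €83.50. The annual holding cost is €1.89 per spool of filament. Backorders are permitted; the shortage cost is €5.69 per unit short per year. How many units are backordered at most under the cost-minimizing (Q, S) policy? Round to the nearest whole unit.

Annual demand D = 1,730 × 12 = 20,760.
With planned backorders, Q* = √(2DS/H) · √((H+B)/B).
√(2DS/H) = √(2 × 20,760 × 83.5 / 1.89) = 1354.381.
√((H+B)/B) = √((1.89+5.69)/5.69) = 1.1542.
Q* ≈ 1563.218.
S* = Q* · H/(H+B) = 1563.218 × 1.89/7.58 ≈ 389.773.

S* ≈ 390 spools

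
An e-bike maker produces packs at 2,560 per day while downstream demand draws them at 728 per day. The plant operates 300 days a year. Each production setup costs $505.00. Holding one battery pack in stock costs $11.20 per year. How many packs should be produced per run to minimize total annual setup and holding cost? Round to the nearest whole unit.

Q* ≈ 5,246 packs

Annual demand D = 728 × 300 = 218,400.
Production build-up factor (1 − d/p) = 1 − 728/2,560 = 0.7156.
Q* = √(2DS / (H(1 − d/p))) = √(2 × 218,400 × 505 / (11.2 × 0.7156)).
= √(220,584,000 / 8.015) ≈ 5246.084.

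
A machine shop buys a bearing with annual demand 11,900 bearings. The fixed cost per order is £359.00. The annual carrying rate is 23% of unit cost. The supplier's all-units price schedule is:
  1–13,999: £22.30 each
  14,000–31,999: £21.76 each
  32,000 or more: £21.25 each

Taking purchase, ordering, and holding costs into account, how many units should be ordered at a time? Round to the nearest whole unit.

Holding cost per unit per year at price C is H = 0.23·C.
Candidates are each tier's EOQ (if it falls in that tier) and each price-break quantity.
EOQ at £22.30 = 1290.7 (feasible in tier 1): TC = 11,900×£22.30 + (11,900/1290.7)×359 + (1290.7/2)×0.23×£22.30 = £271,989.91.
EOQ at £21.76 = 1306.6 < 14000, so use break Q=14000: TC = 11,900×£21.76 + (11,900/14000.0)×359 + (14000.0/2)×0.23×£21.76 = £294,282.75.
EOQ at £21.25 = 1322.2 < 32000, so use break Q=32000: TC = 11,900×£21.25 + (11,900/32000.0)×359 + (32000.0/2)×0.23×£21.25 = £331,208.50.
Lowest total cost is £271,989.91 at Q = 1290.7.

Q* ≈ 1,291 bearings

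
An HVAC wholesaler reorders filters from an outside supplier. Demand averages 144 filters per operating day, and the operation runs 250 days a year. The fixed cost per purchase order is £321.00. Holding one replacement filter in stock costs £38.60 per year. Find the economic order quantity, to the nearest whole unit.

Q* ≈ 774 filters

Annual demand D = 144 × 250 = 36,000.
EOQ = √(2DS / H) = √(2 × 36,000 × 321 / 38.6).
= √(23,112,000 / 38.6) = √598,756.4767 ≈ 773.794.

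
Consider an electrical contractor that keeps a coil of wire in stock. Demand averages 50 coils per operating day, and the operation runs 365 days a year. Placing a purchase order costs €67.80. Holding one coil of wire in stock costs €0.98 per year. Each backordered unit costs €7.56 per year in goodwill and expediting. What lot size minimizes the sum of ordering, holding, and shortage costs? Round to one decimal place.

Annual demand D = 50 × 365 = 18,250.
With planned backorders, Q* = √(2DS/H) · √((H+B)/B).
√(2DS/H) = √(2 × 18,250 × 67.8 / 0.98) = 1589.089.
√((H+B)/B) = √((0.98+7.56)/7.56) = 1.0628.
Q* ≈ 1688.948.

Q* ≈ 1,688.9 coils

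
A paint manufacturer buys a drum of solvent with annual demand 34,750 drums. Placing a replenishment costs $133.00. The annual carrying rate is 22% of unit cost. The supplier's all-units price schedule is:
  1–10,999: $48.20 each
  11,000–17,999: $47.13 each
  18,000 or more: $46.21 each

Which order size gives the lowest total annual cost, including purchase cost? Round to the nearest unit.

Q* ≈ 934 drums

Holding cost per unit per year at price C is H = 0.22·C.
Evaluate total cost at each tier's feasible EOQ or, if the EOQ is below the tier, at the tier's minimum quantity.
EOQ at $48.20 = 933.6 (feasible in tier 1): TC = 34,750×$48.20 + (34,750/933.6)×133 + (933.6/2)×0.22×$48.20 = $1,684,850.41.
EOQ at $47.13 = 944.2 < 11000, so use break Q=11000: TC = 34,750×$47.13 + (34,750/11000.0)×133 + (11000.0/2)×0.22×$47.13 = $1,695,214.96.
EOQ at $46.21 = 953.5 < 18000, so use break Q=18000: TC = 34,750×$46.21 + (34,750/18000.0)×133 + (18000.0/2)×0.22×$46.21 = $1,697,550.06.
Lowest total cost is $1,684,850.41 at Q = 933.6.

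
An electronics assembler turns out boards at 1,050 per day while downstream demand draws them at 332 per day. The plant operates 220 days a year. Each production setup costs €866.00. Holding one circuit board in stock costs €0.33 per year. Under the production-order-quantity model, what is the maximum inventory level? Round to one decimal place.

I_max ≈ 16,190.7 boards

Annual demand D = 332 × 220 = 73,040.
Production build-up factor (1 − d/p) = 1 − 332/1,050 = 0.6838.
Q* = √(2DS / (H(1 − d/p))) = √(2 × 73,040 × 866 / (0.33 × 0.6838)).
= √(126,505,280 / 0.2257) ≈ 23677.170.
Maximum inventory = Q*(1 − d/p) = 23677.170 × 0.6838 ≈ 16190.674.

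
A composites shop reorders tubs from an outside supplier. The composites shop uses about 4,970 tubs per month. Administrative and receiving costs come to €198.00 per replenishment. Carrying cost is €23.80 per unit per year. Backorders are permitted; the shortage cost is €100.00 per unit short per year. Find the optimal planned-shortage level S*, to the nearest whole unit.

Annual demand D = 4,970 × 12 = 59,640.
With planned backorders, Q* = √(2DS/H) · √((H+B)/B).
√(2DS/H) = √(2 × 59,640 × 198 / 23.8) = 996.157.
√((H+B)/B) = √((23.8+100)/100) = 1.1127.
Q* ≈ 1108.379.
S* = Q* · H/(H+B) = 1108.379 × 23.8/123.8 ≈ 213.081.

S* ≈ 213 tubs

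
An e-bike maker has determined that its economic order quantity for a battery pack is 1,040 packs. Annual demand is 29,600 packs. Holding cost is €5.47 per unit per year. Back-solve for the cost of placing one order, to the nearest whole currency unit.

The basic EOQ model gives Q* = √(2DS/H); rearrange for the unknown.
From Q* = √(2DS/H): S = Q*²H / (2D) = 1,040² × 5.47 / (2 × 29,600) = 99.9384.

S ≈ €100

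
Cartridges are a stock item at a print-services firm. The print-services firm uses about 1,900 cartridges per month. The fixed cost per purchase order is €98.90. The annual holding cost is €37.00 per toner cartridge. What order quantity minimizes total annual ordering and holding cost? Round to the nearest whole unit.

Q* ≈ 349 cartridges

Annual demand D = 1,900 × 12 = 22,800.
EOQ = √(2DS / H) = √(2 × 22,800 × 98.9 / 37).
= √(4,509,840 / 37) = √121,887.5676 ≈ 349.124.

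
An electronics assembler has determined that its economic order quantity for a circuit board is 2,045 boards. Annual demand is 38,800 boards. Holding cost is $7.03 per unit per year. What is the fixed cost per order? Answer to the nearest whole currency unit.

S ≈ $379

Squaring Q* = √(2DS/H) gives Q*² = 2DS/H.
From Q* = √(2DS/H): S = Q*²H / (2D) = 2,045² × 7.03 / (2 × 38,800) = 378.8613.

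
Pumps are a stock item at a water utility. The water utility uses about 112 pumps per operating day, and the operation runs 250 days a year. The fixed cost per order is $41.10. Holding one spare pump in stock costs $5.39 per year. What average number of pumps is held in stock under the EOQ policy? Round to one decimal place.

Average inventory ≈ 326.7 pumps

Annual demand D = 112 × 250 = 28,000.
Q* = √(2DS/H) = √(2 × 28,000 × 41.1 / 5.39) ≈ 653.46.
Average inventory = Q*/2 ≈ 653.46 / 2 = 326.731.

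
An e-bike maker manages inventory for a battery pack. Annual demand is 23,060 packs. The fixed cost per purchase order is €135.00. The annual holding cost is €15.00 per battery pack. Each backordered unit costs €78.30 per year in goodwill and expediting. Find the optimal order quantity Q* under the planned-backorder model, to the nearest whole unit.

Q* ≈ 703 packs

With planned backorders, Q* = √(2DS/H) · √((H+B)/B).
√(2DS/H) = √(2 × 23,060 × 135 / 15) = 644.267.
√((H+B)/B) = √((15+78.3)/78.3) = 1.0916.
Q* ≈ 703.276.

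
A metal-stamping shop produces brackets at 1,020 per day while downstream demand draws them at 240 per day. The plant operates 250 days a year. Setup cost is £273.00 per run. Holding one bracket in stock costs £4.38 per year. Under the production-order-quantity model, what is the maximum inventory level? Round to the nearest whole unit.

Annual demand D = 240 × 250 = 60,000.
Production build-up factor (1 − d/p) = 1 − 240/1,020 = 0.7647.
Q* = √(2DS / (H(1 − d/p))) = √(2 × 60,000 × 273 / (4.38 × 0.7647)).
= √(32,760,000 / 3.3494) ≈ 3127.431.
Maximum inventory = Q*(1 − d/p) = 3127.431 × 0.7647 ≈ 2391.565.

I_max ≈ 2,392 brackets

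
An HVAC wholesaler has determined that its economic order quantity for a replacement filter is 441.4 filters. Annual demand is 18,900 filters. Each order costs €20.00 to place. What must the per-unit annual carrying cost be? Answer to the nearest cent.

Invert the EOQ relation Q*² = 2DS/H.
From Q* = √(2DS/H): H = 2DS / Q*² = 2 × 18,900 × 20 / 441.4² = 3.8802.

H ≈ €3.88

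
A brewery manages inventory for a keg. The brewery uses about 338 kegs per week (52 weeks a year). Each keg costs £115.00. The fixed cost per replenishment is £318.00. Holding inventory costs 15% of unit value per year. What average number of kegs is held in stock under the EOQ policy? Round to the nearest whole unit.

Annual demand D = 338 × 52 = 17,576.
Holding cost H = 0.15 × £115.00 = £17.2500 per unit per year.
Q* = √(2DS/H) = √(2 × 17,576 × 318 / 17.25) ≈ 805.00.
Average inventory = Q*/2 ≈ 805.00 / 2 = 402.498.

Average inventory ≈ 402 kegs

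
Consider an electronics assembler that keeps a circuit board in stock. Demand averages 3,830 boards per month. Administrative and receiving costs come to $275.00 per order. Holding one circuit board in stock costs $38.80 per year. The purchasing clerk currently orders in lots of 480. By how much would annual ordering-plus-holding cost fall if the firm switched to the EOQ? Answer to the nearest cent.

Extra cost ≈ $4,325.74 per year

Annual demand D = 3,830 × 12 = 45,960.
EOQ = √(2DS/H) = √(2 × 45,960 × 275 / 38.8) ≈ 807.15.
Cost at Q* = (D/Q*)S + (Q*/2)H = √(2DSH) ≈ $31,317.51.
Cost at Q = 480: (45,960/480)×275 + (480/2)×38.8 = $26,331.25 + $9,312.00 = $35,643.25.
Excess = $35,643.25 − $31,317.51 = $4,325.74.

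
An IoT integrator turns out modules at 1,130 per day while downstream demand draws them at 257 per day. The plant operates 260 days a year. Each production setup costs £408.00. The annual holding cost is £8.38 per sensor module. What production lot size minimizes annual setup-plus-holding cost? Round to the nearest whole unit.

Q* ≈ 2,902 modules

Annual demand D = 257 × 260 = 66,820.
Production build-up factor (1 − d/p) = 1 − 257/1,130 = 0.7726.
Q* = √(2DS / (H(1 − d/p))) = √(2 × 66,820 × 408 / (8.38 × 0.7726)).
= √(54,525,120 / 6.4741) ≈ 2902.073.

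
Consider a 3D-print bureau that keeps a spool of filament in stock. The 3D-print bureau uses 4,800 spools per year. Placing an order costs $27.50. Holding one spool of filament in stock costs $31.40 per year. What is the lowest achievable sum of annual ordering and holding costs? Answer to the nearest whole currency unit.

The optimal lot size = √(2DS/H) = √(2 × 4,800 × 27.5 / 31.4) ≈ 91.69.
At the optimum the two cost components are equal, so total cost = 2·(Q*/2)H = Q*·H.
Minimum total = √(2DSH) = √(2 × 4,800 × 27.5 × 31.4) ≈ 2879.167.

TC* ≈ $2,879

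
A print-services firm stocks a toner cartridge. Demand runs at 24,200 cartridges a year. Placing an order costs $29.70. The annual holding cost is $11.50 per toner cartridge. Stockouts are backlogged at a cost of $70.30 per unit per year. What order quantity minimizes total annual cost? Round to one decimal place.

With planned backorders, Q* = √(2DS/H) · √((H+B)/B).
√(2DS/H) = √(2 × 24,200 × 29.7 / 11.5) = 353.551.
√((H+B)/B) = √((11.5+70.3)/70.3) = 1.0787.
Q* ≈ 381.374.

Q* ≈ 381.4 cartridges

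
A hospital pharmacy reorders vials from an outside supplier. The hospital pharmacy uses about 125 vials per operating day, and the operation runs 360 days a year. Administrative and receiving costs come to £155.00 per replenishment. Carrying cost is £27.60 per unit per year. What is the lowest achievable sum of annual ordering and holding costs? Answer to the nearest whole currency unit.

TC* ≈ £19,622

Annual demand D = 125 × 360 = 45,000.
Q* = √(2DS/H) = √(2 × 45,000 × 155 / 27.6) ≈ 710.94.
At the optimum the two cost components are equal, so total cost = 2·(Q*/2)H = Q*·H.
Minimum total = √(2DSH) = √(2 × 45,000 × 155 × 27.6) ≈ 19621.927.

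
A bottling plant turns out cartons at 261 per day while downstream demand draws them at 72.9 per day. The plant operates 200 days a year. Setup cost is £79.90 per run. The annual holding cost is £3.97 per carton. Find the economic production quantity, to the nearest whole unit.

Annual demand D = 72.9 × 200 = 14,580.
Production build-up factor (1 − d/p) = 1 − 72.9/261 = 0.7207.
Q* = √(2DS / (H(1 − d/p))) = √(2 × 14,580 × 79.9 / (3.97 × 0.7207)).
= √(2,329,884 / 2.8611) ≈ 902.397.

Q* ≈ 902 cartons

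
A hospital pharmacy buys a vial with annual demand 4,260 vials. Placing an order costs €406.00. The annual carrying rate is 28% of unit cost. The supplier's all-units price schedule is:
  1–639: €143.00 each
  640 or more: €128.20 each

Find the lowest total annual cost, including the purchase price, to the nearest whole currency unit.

Holding cost per unit per year at price C is H = 0.28·C.
Evaluate total cost at each tier's feasible EOQ or, if the EOQ is below the tier, at the tier's minimum quantity.
EOQ at €143.00 = 293.9 (feasible in tier 1): TC = 4,260×€143.00 + (4,260/293.9)×406 + (293.9/2)×0.28×€143.00 = €620,948.74.
EOQ at €128.20 = 310.4 < 640, so use break Q=640: TC = 4,260×€128.20 + (4,260/640.0)×406 + (640.0/2)×0.28×€128.20 = €560,321.16.
Lowest total cost among the candidates is at Q = 640.0.

TC* ≈ €560,321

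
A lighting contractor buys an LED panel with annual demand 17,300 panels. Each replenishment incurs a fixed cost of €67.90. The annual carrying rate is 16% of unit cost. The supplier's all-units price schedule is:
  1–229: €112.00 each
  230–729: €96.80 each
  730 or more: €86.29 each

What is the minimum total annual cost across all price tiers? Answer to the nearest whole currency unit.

TC* ≈ €1,499,465

Holding cost per unit per year at price C is H = 0.16·C.
Candidates are each tier's EOQ (if it falls in that tier) and each price-break quantity.
Tier 1 (€112.00): EOQ = 362.1 exceeds tier's upper bound 229, so this tier is dominated.
EOQ at €96.80 = 389.5 (feasible in tier 2): TC = 17,300×€96.80 + (17,300/389.5)×67.9 + (389.5/2)×0.16×€96.80 = €1,680,672.13.
EOQ at €86.29 = 412.5 < 730, so use break Q=730: TC = 17,300×€86.29 + (17,300/730.0)×67.9 + (730.0/2)×0.16×€86.29 = €1,499,465.47.
Lowest total cost among the candidates is at Q = 730.0.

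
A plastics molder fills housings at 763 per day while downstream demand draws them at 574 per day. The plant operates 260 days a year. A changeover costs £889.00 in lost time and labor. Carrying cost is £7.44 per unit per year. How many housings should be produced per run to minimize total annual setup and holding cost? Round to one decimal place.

Annual demand D = 574 × 260 = 149,240.
Production build-up factor (1 − d/p) = 1 − 574/763 = 0.2477.
Q* = √(2DS / (H(1 − d/p))) = √(2 × 149,240 × 889 / (7.44 × 0.2477)).
= √(265,348,720 / 1.8429) ≈ 11999.231.

Q* ≈ 11,999.2 housings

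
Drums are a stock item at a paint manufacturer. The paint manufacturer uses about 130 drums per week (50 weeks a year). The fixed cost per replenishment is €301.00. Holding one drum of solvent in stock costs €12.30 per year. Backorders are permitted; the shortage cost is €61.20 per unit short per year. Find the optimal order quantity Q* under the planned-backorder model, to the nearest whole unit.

Q* ≈ 618 drums

Annual demand D = 130 × 50 = 6,500.
With planned backorders, Q* = √(2DS/H) · √((H+B)/B).
√(2DS/H) = √(2 × 6,500 × 301 / 12.3) = 564.030.
√((H+B)/B) = √((12.3+61.2)/61.2) = 1.0959.
Q* ≈ 618.116.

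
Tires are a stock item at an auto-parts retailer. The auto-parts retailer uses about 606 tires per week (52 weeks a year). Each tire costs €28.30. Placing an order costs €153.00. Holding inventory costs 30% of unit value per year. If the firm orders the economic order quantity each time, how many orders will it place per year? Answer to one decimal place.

N ≈ 29.6 orders per year

Annual demand D = 606 × 52 = 31,512.
Holding cost H = 0.30 × €28.30 = €8.4900 per unit per year.
Q* = √(2DS/H) = √(2 × 31,512 × 153 / 8.49) ≈ 1065.72.
Orders per year = D / Q* = 31,512 / 1065.72 ≈ 29.569.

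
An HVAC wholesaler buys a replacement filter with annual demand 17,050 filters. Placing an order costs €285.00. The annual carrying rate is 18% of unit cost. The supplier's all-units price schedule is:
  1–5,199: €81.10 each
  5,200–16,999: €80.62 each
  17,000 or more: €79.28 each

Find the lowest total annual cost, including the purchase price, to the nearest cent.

TC* ≈ €1,394,665.95

Holding cost per unit per year at price C is H = 0.18·C.
For each price level, check whether its EOQ is feasible; otherwise the best quantity at that price is the breakpoint.
EOQ at €81.10 = 815.9 (feasible in tier 1): TC = 17,050×€81.10 + (17,050/815.9)×285 + (815.9/2)×0.18×€81.10 = €1,394,665.95.
EOQ at €80.62 = 818.4 < 5200, so use break Q=5200: TC = 17,050×€80.62 + (17,050/5200.0)×285 + (5200.0/2)×0.18×€80.62 = €1,413,235.63.
EOQ at €79.28 = 825.2 < 17000, so use break Q=17000: TC = 17,050×€79.28 + (17,050/17000.0)×285 + (17000.0/2)×0.18×€79.28 = €1,473,308.24.
Lowest total cost among the candidates is at Q = 815.9.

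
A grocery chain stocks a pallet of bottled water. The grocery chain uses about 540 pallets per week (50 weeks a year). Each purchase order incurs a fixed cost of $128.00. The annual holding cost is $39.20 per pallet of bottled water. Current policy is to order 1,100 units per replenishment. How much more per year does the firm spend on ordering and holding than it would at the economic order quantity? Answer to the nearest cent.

Extra cost ≈ $8,241.25 per year

Annual demand D = 540 × 50 = 27,000.
EOQ = √(2DS/H) = √(2 × 27,000 × 128 / 39.2) ≈ 419.91.
Cost at Q* = (D/Q*)S + (Q*/2)H = √(2DSH) ≈ $16,460.57.
Cost at Q = 1,100: (27,000/1,100)×128 + (1,100/2)×39.2 = $3,141.82 + $21,560.00 = $24,701.82.
Excess = $24,701.82 − $16,460.57 = $8,241.25.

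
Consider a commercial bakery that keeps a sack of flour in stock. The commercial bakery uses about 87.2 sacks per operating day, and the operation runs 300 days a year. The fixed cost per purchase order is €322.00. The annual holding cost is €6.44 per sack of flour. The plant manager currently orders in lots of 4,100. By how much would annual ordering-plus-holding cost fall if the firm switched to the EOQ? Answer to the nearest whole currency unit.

Annual demand D = 87.2 × 300 = 26,160.
EOQ = √(2DS/H) = √(2 × 26,160 × 322 / 6.44) ≈ 1617.41.
Cost at Q* = (D/Q*)S + (Q*/2)H = √(2DSH) ≈ €10,416.09.
Cost at Q = 4,100: (26,160/4,100)×322 + (4,100/2)×6.44 = €2,054.52 + €13,202.00 = €15,256.52.
Excess = €15,256.52 − €10,416.09 = €4,840.43.

Extra cost ≈ €4,840 per year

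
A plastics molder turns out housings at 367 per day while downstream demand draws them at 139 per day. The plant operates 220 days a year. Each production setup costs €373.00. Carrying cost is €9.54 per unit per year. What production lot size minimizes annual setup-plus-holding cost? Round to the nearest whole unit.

Q* ≈ 1,962 housings

Annual demand D = 139 × 220 = 30,580.
Production build-up factor (1 − d/p) = 1 − 139/367 = 0.6213.
Q* = √(2DS / (H(1 − d/p))) = √(2 × 30,580 × 373 / (9.54 × 0.6213)).
= √(22,812,680 / 5.9268) ≈ 1961.912.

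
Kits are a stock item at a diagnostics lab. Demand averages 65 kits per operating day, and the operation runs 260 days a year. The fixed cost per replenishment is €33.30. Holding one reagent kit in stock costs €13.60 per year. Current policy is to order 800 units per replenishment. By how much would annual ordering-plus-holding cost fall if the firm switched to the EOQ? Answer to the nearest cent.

Annual demand D = 65 × 260 = 16,900.
EOQ = √(2DS/H) = √(2 × 16,900 × 33.3 / 13.6) ≈ 287.68.
Cost at Q* = (D/Q*)S + (Q*/2)H = √(2DSH) ≈ €3,912.46.
Cost at Q = 800: (16,900/800)×33.3 + (800/2)×13.6 = €703.46 + €5,440.00 = €6,143.46.
Excess = €6,143.46 − €3,912.46 = €2,231.00.

Extra cost ≈ €2,231.00 per year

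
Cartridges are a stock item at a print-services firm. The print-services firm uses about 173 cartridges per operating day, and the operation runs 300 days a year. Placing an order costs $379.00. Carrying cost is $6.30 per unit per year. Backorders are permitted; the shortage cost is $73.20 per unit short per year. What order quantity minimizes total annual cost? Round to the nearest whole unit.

Annual demand D = 173 × 300 = 51,900.
With planned backorders, Q* = √(2DS/H) · √((H+B)/B).
√(2DS/H) = √(2 × 51,900 × 379 / 6.3) = 2498.895.
√((H+B)/B) = √((6.3+73.2)/73.2) = 1.0421.
Q* ≈ 2604.210.

Q* ≈ 2,604 cartridges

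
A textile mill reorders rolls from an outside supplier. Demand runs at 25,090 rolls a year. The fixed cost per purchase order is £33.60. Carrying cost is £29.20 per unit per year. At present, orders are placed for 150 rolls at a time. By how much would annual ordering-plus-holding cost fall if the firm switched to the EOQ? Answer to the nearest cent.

Extra cost ≈ £793.57 per year

EOQ = √(2DS/H) = √(2 × 25,090 × 33.6 / 29.2) ≈ 240.29.
Cost at Q* = (D/Q*)S + (Q*/2)H = √(2DSH) ≈ £7,016.59.
Cost at Q = 150: (25,090/150)×33.6 + (150/2)×29.2 = £5,620.16 + £2,190.00 = £7,810.16.
Excess = £7,810.16 − £7,016.59 = £793.57.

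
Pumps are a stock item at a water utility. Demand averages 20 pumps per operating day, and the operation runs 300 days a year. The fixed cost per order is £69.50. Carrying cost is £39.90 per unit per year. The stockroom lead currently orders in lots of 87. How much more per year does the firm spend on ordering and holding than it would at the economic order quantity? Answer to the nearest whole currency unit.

Extra cost ≈ £760 per year

Annual demand D = 20 × 300 = 6,000.
EOQ = √(2DS/H) = √(2 × 6,000 × 69.5 / 39.9) ≈ 144.58.
Cost at Q* = (D/Q*)S + (Q*/2)H = √(2DSH) ≈ £5,768.59.
Cost at Q = 87: (6,000/87)×69.5 + (87/2)×39.9 = £4,793.10 + £1,735.65 = £6,528.75.
Excess = £6,528.75 − £5,768.59 = £760.17.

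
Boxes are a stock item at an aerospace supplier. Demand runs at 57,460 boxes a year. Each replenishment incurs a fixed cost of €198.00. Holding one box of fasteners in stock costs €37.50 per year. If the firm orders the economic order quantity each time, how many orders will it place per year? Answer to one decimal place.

N ≈ 73.8 orders per year

Q* = √(2DS/H) = √(2 × 57,460 × 198 / 37.5) ≈ 778.96.
Orders per year = D / Q* = 57,460 / 778.96 ≈ 73.765.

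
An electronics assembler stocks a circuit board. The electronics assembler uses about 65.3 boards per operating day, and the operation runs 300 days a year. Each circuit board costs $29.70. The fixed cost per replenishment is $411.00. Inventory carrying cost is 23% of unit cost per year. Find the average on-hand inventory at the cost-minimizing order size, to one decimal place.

Average inventory ≈ 767.7 boards

Annual demand D = 65.3 × 300 = 19,590.
Holding cost H = 0.23 × $29.70 = $6.8310 per unit per year.
Q* = √(2DS/H) = √(2 × 19,590 × 411 / 6.831) ≈ 1535.36.
Average inventory = Q*/2 ≈ 1535.36 / 2 = 767.681.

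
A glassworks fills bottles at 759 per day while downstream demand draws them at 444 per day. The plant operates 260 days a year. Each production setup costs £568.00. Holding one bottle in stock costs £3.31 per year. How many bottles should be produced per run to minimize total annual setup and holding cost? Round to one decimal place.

Q* ≈ 9,770.5 bottles

Annual demand D = 444 × 260 = 115,440.
Production build-up factor (1 − d/p) = 1 − 444/759 = 0.4150.
Q* = √(2DS / (H(1 − d/p))) = √(2 × 115,440 × 568 / (3.31 × 0.4150)).
= √(131,139,840 / 1.3737) ≈ 9770.548.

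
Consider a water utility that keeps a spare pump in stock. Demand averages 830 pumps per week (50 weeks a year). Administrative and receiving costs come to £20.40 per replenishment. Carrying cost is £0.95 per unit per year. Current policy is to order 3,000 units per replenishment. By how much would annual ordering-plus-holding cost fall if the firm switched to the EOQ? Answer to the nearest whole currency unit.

Extra cost ≈ £439 per year

Annual demand D = 830 × 50 = 41,500.
EOQ = √(2DS/H) = √(2 × 41,500 × 20.4 / 0.95) ≈ 1335.03.
Cost at Q* = (D/Q*)S + (Q*/2)H = √(2DSH) ≈ £1,268.28.
Cost at Q = 3,000: (41,500/3,000)×20.4 + (3,000/2)×0.95 = £282.20 + £1,425.00 = £1,707.20.
Excess = £1,707.20 − £1,268.28 = £438.92.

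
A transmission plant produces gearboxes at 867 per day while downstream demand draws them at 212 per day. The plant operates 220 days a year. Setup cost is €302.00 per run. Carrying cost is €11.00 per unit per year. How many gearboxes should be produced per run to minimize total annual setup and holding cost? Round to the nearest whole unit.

Annual demand D = 212 × 220 = 46,640.
Production build-up factor (1 − d/p) = 1 − 212/867 = 0.7555.
Q* = √(2DS / (H(1 − d/p))) = √(2 × 46,640 × 302 / (11 × 0.7555)).
= √(28,170,560 / 8.3103) ≈ 1841.155.

Q* ≈ 1,841 gearboxes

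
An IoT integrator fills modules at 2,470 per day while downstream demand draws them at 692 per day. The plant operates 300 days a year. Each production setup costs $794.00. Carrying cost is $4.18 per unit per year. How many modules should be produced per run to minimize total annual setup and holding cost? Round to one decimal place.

Annual demand D = 692 × 300 = 207,600.
Production build-up factor (1 − d/p) = 1 − 692/2,470 = 0.7198.
Q* = √(2DS / (H(1 − d/p))) = √(2 × 207,600 × 794 / (4.18 × 0.7198)).
= √(329,668,800 / 3.0089) ≈ 10467.269.

Q* ≈ 10,467.3 modules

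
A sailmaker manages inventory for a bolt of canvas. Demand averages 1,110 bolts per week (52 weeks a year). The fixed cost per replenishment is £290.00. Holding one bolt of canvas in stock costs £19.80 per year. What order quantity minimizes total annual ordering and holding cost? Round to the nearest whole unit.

Q* ≈ 1,300 bolts

Annual demand D = 1,110 × 52 = 57,720.
EOQ = √(2DS / H) = √(2 × 57,720 × 290 / 19.8).
= √(33,477,600 / 19.8) = √1,690,787.8788 ≈ 1300.303.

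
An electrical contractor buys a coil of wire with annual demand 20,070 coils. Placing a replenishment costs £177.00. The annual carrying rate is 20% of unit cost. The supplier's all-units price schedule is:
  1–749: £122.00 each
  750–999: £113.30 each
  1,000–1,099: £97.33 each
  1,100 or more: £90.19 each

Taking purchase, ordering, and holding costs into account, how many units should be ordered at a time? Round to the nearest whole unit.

Holding cost per unit per year at price C is H = 0.20·C.
For each price level, check whether its EOQ is feasible; otherwise the best quantity at that price is the breakpoint.
EOQ at £122.00 = 539.6 (feasible in tier 1): TC = 20,070×£122.00 + (20,070/539.6)×177 + (539.6/2)×0.20×£122.00 = £2,461,706.50.
EOQ at £113.30 = 559.9 < 750, so use break Q=750: TC = 20,070×£113.30 + (20,070/750.0)×177 + (750.0/2)×0.20×£113.30 = £2,287,165.02.
EOQ at £97.33 = 604.1 < 1000, so use break Q=1000: TC = 20,070×£97.33 + (20,070/1000.0)×177 + (1000.0/2)×0.20×£97.33 = £1,966,698.49.
EOQ at £90.19 = 627.6 < 1100, so use break Q=1100: TC = 20,070×£90.19 + (20,070/1100.0)×177 + (1100.0/2)×0.20×£90.19 = £1,823,263.65.
Lowest total cost is £1,823,263.65 at Q = 1100.0.

Q* ≈ 1,100 coils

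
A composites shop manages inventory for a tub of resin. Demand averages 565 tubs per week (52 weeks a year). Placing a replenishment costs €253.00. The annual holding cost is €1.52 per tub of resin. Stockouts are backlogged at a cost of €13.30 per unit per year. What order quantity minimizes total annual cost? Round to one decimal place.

Q* ≈ 3,301.2 tubs

Annual demand D = 565 × 52 = 29,380.
With planned backorders, Q* = √(2DS/H) · √((H+B)/B).
√(2DS/H) = √(2 × 29,380 × 253 / 1.52) = 3127.371.
√((H+B)/B) = √((1.52+13.3)/13.3) = 1.0556.
Q* ≈ 3301.244.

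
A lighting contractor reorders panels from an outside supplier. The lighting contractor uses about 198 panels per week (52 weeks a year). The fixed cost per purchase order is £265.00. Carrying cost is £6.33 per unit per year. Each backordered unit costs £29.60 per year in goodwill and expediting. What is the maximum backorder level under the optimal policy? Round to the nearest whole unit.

S* ≈ 180 panels

Annual demand D = 198 × 52 = 10,296.
With planned backorders, Q* = √(2DS/H) · √((H+B)/B).
√(2DS/H) = √(2 × 10,296 × 265 / 6.33) = 928.475.
√((H+B)/B) = √((6.33+29.6)/29.6) = 1.1017.
Q* ≈ 1022.947.
S* = Q* · H/(H+B) = 1022.947 × 6.33/35.93 ≈ 180.219.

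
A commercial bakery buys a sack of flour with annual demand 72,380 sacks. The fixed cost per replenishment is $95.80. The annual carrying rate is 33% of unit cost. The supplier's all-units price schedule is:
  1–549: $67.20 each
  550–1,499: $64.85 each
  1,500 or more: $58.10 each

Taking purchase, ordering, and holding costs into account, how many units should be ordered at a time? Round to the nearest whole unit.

Holding cost per unit per year at price C is H = 0.33·C.
Evaluate total cost at each tier's feasible EOQ or, if the EOQ is below the tier, at the tier's minimum quantity.
Tier 1 ($67.20): EOQ = 790.8 exceeds tier's upper bound 549, so this tier is dominated.
EOQ at $64.85 = 805.0 (feasible in tier 2): TC = 72,380×$64.85 + (72,380/805.0)×95.8 + (805.0/2)×0.33×$64.85 = $4,711,070.37.
EOQ at $58.10 = 850.5 < 1500, so use break Q=1500: TC = 72,380×$58.10 + (72,380/1500.0)×95.8 + (1500.0/2)×0.33×$58.10 = $4,224,280.42.
Lowest total cost is $4,224,280.42 at Q = 1500.0.

Q* ≈ 1,500 sacks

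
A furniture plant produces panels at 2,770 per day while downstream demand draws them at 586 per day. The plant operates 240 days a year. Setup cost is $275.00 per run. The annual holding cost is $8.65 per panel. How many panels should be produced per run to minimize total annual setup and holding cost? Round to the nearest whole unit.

Annual demand D = 586 × 240 = 140,640.
Production build-up factor (1 − d/p) = 1 − 586/2,770 = 0.7884.
Q* = √(2DS / (H(1 − d/p))) = √(2 × 140,640 × 275 / (8.65 × 0.7884)).
= √(77,352,000 / 6.8201) ≈ 3367.761.

Q* ≈ 3,368 panels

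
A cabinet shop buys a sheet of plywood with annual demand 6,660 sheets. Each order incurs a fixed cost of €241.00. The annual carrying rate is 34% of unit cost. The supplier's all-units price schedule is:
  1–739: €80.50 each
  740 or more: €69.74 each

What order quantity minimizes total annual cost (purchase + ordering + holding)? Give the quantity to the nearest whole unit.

Holding cost per unit per year at price C is H = 0.34·C.
Evaluate total cost at each tier's feasible EOQ or, if the EOQ is below the tier, at the tier's minimum quantity.
EOQ at €80.50 = 342.5 (feasible in tier 1): TC = 6,660×€80.50 + (6,660/342.5)×241 + (342.5/2)×0.34×€80.50 = €545,503.42.
EOQ at €69.74 = 367.9 < 740, so use break Q=740: TC = 6,660×€69.74 + (6,660/740.0)×241 + (740.0/2)×0.34×€69.74 = €475,410.69.
Lowest total cost is €475,410.69 at Q = 740.0.

Q* ≈ 740 sheets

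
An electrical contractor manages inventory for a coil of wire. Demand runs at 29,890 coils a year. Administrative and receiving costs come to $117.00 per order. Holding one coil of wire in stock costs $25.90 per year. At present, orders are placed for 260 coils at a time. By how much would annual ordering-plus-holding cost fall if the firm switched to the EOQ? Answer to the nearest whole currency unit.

Extra cost ≈ $3,358 per year

EOQ = √(2DS/H) = √(2 × 29,890 × 117 / 25.9) ≈ 519.66.
Cost at Q* = (D/Q*)S + (Q*/2)H = √(2DSH) ≈ $13,459.25.
Cost at Q = 260: (29,890/260)×117 + (260/2)×25.9 = $13,450.50 + $3,367.00 = $16,817.50.
Excess = $16,817.50 − $13,459.25 = $3,358.25.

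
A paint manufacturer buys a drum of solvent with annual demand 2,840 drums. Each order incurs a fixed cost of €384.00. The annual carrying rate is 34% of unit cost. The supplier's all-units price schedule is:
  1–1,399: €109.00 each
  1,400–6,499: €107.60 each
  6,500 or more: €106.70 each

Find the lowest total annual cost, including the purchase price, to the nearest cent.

TC* ≈ €318,550.68

Holding cost per unit per year at price C is H = 0.34·C.
Candidates are each tier's EOQ (if it falls in that tier) and each price-break quantity.
EOQ at €109.00 = 242.6 (feasible in tier 1): TC = 2,840×€109.00 + (2,840/242.6)×384 + (242.6/2)×0.34×€109.00 = €318,550.68.
EOQ at €107.60 = 244.2 < 1400, so use break Q=1400: TC = 2,840×€107.60 + (2,840/1400.0)×384 + (1400.0/2)×0.34×€107.60 = €331,971.77.
EOQ at €106.70 = 245.2 < 6500, so use break Q=6500: TC = 2,840×€106.70 + (2,840/6500.0)×384 + (6500.0/2)×0.34×€106.70 = €421,099.28.
Lowest total cost among the candidates is at Q = 242.6.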